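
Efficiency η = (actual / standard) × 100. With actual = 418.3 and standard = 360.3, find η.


Efficiency = (actual / standard) × 100
= (418.3 / 360.3) × 100
= 116.1%


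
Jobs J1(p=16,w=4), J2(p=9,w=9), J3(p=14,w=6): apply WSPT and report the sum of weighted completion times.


WSPT order (by p/w): J2 → J3 → J1
  J2: C=9, w·C=9×9=81
  J3: C=23, w·C=6×23=138
  J1: C=39, w·C=4×39=156
Σ w·C = 375
= 375


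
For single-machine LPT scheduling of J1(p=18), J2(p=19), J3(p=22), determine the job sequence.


LPT: sort by longest processing time first
  J3: p=22
  J2: p=19
  J1: p=18
Order: J3 → J2 → J1


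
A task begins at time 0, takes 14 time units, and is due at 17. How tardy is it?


Completion = start + processing = 0 + 14 = 14
Tardiness = max(0, C - d) = max(0, 14 - 17)
= max(0, -3)
= 0


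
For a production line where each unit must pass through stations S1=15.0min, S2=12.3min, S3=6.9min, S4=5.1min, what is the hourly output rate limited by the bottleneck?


Bottleneck = longest station time
Station times: [15.0, 12.3, 6.9, 5.1]
Max = 15.0 min
Rate = 60 / 15.0
= 4.00 units/hour (bottleneck: 15.0min)


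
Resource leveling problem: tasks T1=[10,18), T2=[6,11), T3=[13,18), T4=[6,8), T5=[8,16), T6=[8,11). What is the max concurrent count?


Check each time point for overlaps:
  t=10: 4 tasks active (T1, T2, T5, T6)
Max concurrent = 4


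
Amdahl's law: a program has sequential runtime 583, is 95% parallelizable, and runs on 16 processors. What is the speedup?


Amdahl's law: T_p = T × ((1-p) + p/N)
= 583 × ((1-0.95) + 0.95/16)
= 583 × (0.05 + 0.0594)
= 583 × 0.1094
= 63.77
Speedup = 583/63.77
= 9.14×


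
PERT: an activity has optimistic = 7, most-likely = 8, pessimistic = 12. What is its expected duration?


te = (o + 4m + p) / 6
= (7 + 4×8 + 12) / 6
= (7 + 32 + 12) / 6
= 51 / 6
= 8.50


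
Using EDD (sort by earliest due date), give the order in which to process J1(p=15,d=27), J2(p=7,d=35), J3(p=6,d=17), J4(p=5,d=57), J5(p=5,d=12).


EDD: sort by earliest due date
  J5: d=12, p=5
  J3: d=17, p=6
  J1: d=27, p=15
  J2: d=35, p=7
  J4: d=57, p=5
Order: J5 → J3 → J1 → J2 → J4


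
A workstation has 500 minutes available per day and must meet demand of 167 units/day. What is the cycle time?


Cycle time = available time / demand
= 500 / 167
= 2.99 min/unit


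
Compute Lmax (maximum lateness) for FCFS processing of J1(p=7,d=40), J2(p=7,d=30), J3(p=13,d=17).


Lateness per job (L = C - d):
  J1: C=7, d=40, L=-33
  J2: C=14, d=30, L=-16
  J3: C=27, d=17, L=10
Lmax = max(-33, -16, 10)
= 10


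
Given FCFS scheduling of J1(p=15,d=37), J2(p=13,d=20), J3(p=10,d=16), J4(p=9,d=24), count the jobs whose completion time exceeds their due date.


Completion vs due date:
  J1: C=15, d=37 → on time
  J2: C=28, d=20 → TARDY
  J3: C=38, d=16 → TARDY
  J4: C=47, d=24 → TARDY
Tardy jobs: J2, J3, J4
Count = 3


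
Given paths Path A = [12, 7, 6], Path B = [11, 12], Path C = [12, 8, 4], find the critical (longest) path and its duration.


Path A: 12 + 7 + 6 = 25
Path B: 11 + 12 = 23
Path C: 12 + 8 + 4 = 24
Critical path = longest = max(25, 23, 24)
= 25 (Path A)


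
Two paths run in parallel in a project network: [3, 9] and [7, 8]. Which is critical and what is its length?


Path A: 3 + 9 = 12
Path B: 7 + 8 = 15
Critical path = longest = max(12, 15)
= 15 (Path B)


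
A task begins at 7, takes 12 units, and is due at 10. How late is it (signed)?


Completion = 7 + 12 = 19
Lateness = C - d = 19 - 10
= 9


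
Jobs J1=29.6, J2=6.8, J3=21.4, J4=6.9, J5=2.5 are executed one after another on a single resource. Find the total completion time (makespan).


Sequential makespan: sum all processing times
= 29.6 + 6.8 + 21.4 + 6.9 + 2.5
= 67.2 time units


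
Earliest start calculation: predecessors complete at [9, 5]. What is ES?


ES = max of all predecessor completion times
Predecessors: [9, 5]
ES = max(9, 5)
= 9


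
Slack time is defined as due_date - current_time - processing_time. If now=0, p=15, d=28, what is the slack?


Slack = due - current_time - processing
= 28 - 0 - 15
= 13


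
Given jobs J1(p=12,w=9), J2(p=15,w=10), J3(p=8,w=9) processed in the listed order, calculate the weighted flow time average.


Completion times:
  J1: C=12, w×C=9×12=108
  J2: C=27, w×C=10×27=270
  J3: C=35, w×C=9×35=315
Sum w×C = 693
Sum w = 28
Weighted avg = 693/28
= 24.75


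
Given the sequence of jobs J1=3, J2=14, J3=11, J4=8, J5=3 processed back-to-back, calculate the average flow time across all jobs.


Completion times:
  J1: completes at 3
  J2: completes at 17
  J3: completes at 28
  J4: completes at 36
  J5: completes at 39
Sum = 123
Average = 123/5
= 24.60


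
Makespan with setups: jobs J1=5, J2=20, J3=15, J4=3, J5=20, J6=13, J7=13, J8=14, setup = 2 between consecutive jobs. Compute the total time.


Makespan = Σ processing + (n-1) × setup
= (5 + 20 + 15 + 3 + 20 + 13 + 13 + 14) + (8-1)×2
= 103 + 14
= 117 time units


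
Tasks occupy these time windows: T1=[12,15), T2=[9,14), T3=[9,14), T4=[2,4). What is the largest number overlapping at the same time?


Check each time point for overlaps:
  t=12: 3 tasks active (T1, T2, T3)
Max concurrent = 3


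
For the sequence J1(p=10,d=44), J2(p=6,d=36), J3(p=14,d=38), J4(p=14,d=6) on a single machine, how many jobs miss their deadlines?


Completion vs due date:
  J1: C=10, d=44 → on time
  J2: C=16, d=36 → on time
  J3: C=30, d=38 → on time
  J4: C=44, d=6 → TARDY
Tardy jobs: J4
Count = 1


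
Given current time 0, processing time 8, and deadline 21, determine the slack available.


Slack = due - current_time - processing
= 21 - 0 - 8
= 13


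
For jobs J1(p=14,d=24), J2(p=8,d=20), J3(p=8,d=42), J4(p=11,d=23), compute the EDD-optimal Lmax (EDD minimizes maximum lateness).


EDD order: J2 → J4 → J1 → J3
Completion and lateness:
  J2: C=8, d=20, L=8-20=-12
  J4: C=19, d=23, L=19-23=-4
  J1: C=33, d=24, L=33-24=9
  J3: C=41, d=42, L=41-42=-1
Lmax = max(-12, -4, 9, -1)
= 9


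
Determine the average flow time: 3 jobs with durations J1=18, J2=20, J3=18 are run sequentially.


Completion times:
  J1: completes at 18
  J2: completes at 38
  J3: completes at 56
Sum = 112
Average = 112/3
= 37.33


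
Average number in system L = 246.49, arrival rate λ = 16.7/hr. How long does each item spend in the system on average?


Little's law: L = λW → W = L / λ
= 246.49 / 16.7
= 14.76 hours


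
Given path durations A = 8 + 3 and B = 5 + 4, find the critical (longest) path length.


Path A: 8 + 3 = 11
Path B: 5 + 4 = 9
Critical path = longest = max(11, 9)
= 11 (Path A)


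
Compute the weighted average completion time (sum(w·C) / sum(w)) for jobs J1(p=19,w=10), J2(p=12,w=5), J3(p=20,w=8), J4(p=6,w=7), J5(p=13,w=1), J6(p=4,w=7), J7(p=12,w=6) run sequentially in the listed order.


Completion times:
  J1: C=19, w×C=10×19=190
  J2: C=31, w×C=5×31=155
  J3: C=51, w×C=8×51=408
  J4: C=57, w×C=7×57=399
  J5: C=70, w×C=1×70=70
  J6: C=74, w×C=7×74=518
  J7: C=86, w×C=6×86=516
Sum w×C = 2256
Sum w = 44
Weighted avg = 2256/44
= 51.27


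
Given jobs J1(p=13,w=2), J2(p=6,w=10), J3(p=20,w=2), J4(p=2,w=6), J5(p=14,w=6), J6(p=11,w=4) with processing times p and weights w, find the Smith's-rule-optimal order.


WSPT (Smith's rule): sort by p/w ascending
  J4: p/w = 2/6 = 0.333
  J2: p/w = 6/10 = 0.600
  J5: p/w = 14/6 = 2.333
  J6: p/w = 11/4 = 2.750
  J1: p/w = 13/2 = 6.500
  J3: p/w = 20/2 = 10.000
Order: J4 → J2 → J5 → J6 → J1 → J3


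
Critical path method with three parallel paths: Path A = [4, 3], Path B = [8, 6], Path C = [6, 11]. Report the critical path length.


Path A: 4 + 3 = 7
Path B: 8 + 6 = 14
Path C: 6 + 11 = 17
Critical path = longest = max(7, 14, 17)
= 17 (Path C)


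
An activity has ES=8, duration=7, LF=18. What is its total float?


EF = ES + duration = 8 + 7 = 15
LS = LF - duration = 18 - 7 = 11
Total Float = LF - EF = 18 - 15
(or LS - ES = 11 - 8)
= 3


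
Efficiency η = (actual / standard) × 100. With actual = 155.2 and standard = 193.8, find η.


Efficiency = (actual / standard) × 100
= (155.2 / 193.8) × 100
= 80.1%


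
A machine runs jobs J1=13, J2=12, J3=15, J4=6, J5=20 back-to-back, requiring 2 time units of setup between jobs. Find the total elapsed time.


Makespan = Σ processing + (n-1) × setup
= (13 + 12 + 15 + 6 + 20) + (5-1)×2
= 66 + 8
= 74 time units


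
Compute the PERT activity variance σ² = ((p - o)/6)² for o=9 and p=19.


σ² = ((p - o) / 6)² = (p - o)² / 36
= (19 - 9)² / 36
= 10² / 36
= 100 / 36
= 2.7778


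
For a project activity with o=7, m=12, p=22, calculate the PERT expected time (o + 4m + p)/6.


te = (o + 4m + p) / 6
= (7 + 4×12 + 22) / 6
= (7 + 48 + 22) / 6
= 77 / 6
= 12.83


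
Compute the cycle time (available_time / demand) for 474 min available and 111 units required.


Cycle time = available time / demand
= 474 / 111
= 4.27 min/unit


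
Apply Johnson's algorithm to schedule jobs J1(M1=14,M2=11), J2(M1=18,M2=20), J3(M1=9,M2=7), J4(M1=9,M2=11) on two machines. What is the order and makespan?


Johnson's rule:
Group 1 (M1≤M2, sort by M1): ['J4', 'J2']
Group 2 (M1>M2, sort desc M2): ['J1', 'J3']
Sequence: J4 → J2 → J1 → J3
Makespan calculation:
  J4: M1 done=9, M2 done=20
  J2: M1 done=27, M2 done=47
  J1: M1 done=41, M2 done=58
  J3: M1 done=50, M2 done=65
= Sequence: J4 → J2 → J1 → J3, Makespan: 65


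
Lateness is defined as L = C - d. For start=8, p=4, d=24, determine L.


Completion = 8 + 4 = 12
Lateness = C - d = 12 - 24
= -12


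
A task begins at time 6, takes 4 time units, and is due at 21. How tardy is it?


Completion = start + processing = 6 + 4 = 10
Tardiness = max(0, C - d) = max(0, 10 - 21)
= max(0, -11)
= 0


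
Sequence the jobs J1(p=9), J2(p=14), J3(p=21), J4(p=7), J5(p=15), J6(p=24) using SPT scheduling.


SPT: sort by shortest processing time
  J4: p=7
  J1: p=9
  J2: p=14
  J5: p=15
  J3: p=21
  J6: p=24
Order: J4 → J1 → J2 → J5 → J3 → J6


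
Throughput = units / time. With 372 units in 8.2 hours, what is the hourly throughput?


Throughput = units / time
= 372 / 8.2
= 45.4 units/hour


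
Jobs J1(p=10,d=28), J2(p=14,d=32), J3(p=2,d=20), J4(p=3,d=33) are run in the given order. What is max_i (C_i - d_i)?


Lateness per job (L = C - d):
  J1: C=10, d=28, L=-18
  J2: C=24, d=32, L=-8
  J3: C=26, d=20, L=6
  J4: C=29, d=33, L=-4
Lmax = max(-18, -8, 6, -4)
= 6


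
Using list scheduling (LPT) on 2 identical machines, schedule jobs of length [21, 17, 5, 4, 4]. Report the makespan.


Jobs (LPT sorted): [21, 17, 5, 4, 4]
Machines: 2
  J=21 → Machine 1 (load: 0+21=21)
  J=17 → Machine 2 (load: 0+17=17)
  J=5 → Machine 2 (load: 17+5=22)
  J=4 → Machine 1 (load: 21+4=25)
  J=4 → Machine 2 (load: 22+4=26)
Machine loads: [25, 26]
Makespan = max = 26 time units


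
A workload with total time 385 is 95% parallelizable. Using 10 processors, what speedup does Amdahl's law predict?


Amdahl's law: T_p = T × ((1-p) + p/N)
= 385 × ((1-0.95) + 0.95/10)
= 385 × (0.05 + 0.0950)
= 385 × 0.1450
= 55.83
Speedup = 385/55.83
= 6.90×


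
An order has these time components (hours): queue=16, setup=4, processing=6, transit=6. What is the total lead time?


Lead time = queue + setup + processing + transit
= 16 + 4 + 6 + 6
= 32 hours


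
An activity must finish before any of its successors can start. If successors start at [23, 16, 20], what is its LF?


LF = min of all successor start times
Successors start at: [23, 16, 20]
LF = min(23, 16, 20)
= 16


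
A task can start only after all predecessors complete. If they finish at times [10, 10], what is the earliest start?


ES = max of all predecessor completion times
Predecessors: [10, 10]
ES = max(10, 10)
= 10


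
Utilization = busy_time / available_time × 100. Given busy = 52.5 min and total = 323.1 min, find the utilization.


Utilization = busy / total × 100
= 52.5 / 323.1 × 100
= 16.2%


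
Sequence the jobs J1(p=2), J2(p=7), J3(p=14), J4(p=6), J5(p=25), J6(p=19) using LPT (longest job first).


LPT: sort by longest processing time first
  J5: p=25
  J6: p=19
  J3: p=14
  J2: p=7
  J4: p=6
  J1: p=2
Order: J5 → J6 → J3 → J2 → J4 → J1


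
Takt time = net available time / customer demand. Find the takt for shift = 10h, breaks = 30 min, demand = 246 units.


Available = 10×60 - 30 = 570 min
Takt time = 570 / 246
= 2.32 min/unit


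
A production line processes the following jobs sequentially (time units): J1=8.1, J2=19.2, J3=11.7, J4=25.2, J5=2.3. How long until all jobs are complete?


Sequential makespan: sum all processing times
= 8.1 + 19.2 + 11.7 + 25.2 + 2.3
= 66.5 time units


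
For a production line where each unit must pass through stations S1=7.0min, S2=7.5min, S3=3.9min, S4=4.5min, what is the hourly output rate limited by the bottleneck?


Bottleneck = longest station time
Station times: [7.0, 7.5, 3.9, 4.5]
Max = 7.5 min
Rate = 60 / 7.5
= 8.00 units/hour (bottleneck: 7.5min)


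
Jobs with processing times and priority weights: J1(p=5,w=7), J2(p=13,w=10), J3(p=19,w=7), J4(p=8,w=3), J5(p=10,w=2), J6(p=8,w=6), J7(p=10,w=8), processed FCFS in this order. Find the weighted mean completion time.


Completion times:
  J1: C=5, w×C=7×5=35
  J2: C=18, w×C=10×18=180
  J3: C=37, w×C=7×37=259
  J4: C=45, w×C=3×45=135
  J5: C=55, w×C=2×55=110
  J6: C=63, w×C=6×63=378
  J7: C=73, w×C=8×73=584
Sum w×C = 1681
Sum w = 43
Weighted avg = 1681/43
= 39.09


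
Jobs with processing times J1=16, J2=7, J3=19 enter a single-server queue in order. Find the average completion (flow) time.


Completion times:
  J1: completes at 16
  J2: completes at 23
  J3: completes at 42
Sum = 81
Average = 81/3
= 27.00


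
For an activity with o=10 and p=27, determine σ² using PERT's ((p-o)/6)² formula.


σ² = ((p - o) / 6)² = (p - o)² / 36
= (27 - 10)² / 36
= 17² / 36
= 289 / 36
= 8.0278


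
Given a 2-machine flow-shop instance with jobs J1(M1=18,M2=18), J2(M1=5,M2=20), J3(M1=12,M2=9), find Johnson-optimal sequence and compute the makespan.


Johnson's rule:
Group 1 (M1≤M2, sort by M1): ['J2', 'J1']
Group 2 (M1>M2, sort desc M2): ['J3']
Sequence: J2 → J1 → J3
Makespan calculation:
  J2: M1 done=5, M2 done=25
  J1: M1 done=23, M2 done=43
  J3: M1 done=35, M2 done=52
= Sequence: J2 → J1 → J3, Makespan: 52


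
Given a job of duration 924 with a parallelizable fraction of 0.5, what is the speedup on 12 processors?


Amdahl's law: T_p = T × ((1-p) + p/N)
= 924 × ((1-0.5) + 0.5/12)
= 924 × (0.50 + 0.0417)
= 924 × 0.5417
= 500.50
Speedup = 924/500.50
= 1.85×


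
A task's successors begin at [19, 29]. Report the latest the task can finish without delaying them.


LF = min of all successor start times
Successors start at: [19, 29]
LF = min(19, 29)
= 19


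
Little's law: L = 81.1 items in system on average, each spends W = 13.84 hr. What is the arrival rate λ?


Little's law: L = λW → λ = L / W
= 81.1 / 13.84
= 5.86 per hour


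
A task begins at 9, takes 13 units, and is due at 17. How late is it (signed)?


Completion = 9 + 13 = 22
Lateness = C - d = 22 - 17
= 5


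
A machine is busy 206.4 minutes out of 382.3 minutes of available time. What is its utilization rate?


Utilization = busy / total × 100
= 206.4 / 382.3 × 100
= 54.0%


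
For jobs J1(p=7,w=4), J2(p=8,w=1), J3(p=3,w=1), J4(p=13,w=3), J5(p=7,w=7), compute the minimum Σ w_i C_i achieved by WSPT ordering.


WSPT order (by p/w): J5 → J1 → J3 → J4 → J2
  J5: C=7, w·C=7×7=49
  J1: C=14, w·C=4×14=56
  J3: C=17, w·C=1×17=17
  J4: C=30, w·C=3×30=90
  J2: C=38, w·C=1×38=38
Σ w·C = 250
= 250


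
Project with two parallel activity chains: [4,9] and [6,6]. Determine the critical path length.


Path A: 4 + 9 = 13
Path B: 6 + 6 = 12
Critical path = longest = max(13, 12)
= 13 (Path A)


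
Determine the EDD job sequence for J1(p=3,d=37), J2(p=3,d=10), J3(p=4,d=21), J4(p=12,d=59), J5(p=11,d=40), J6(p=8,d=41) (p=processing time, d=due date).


EDD: sort by earliest due date
  J2: d=10, p=3
  J3: d=21, p=4
  J1: d=37, p=3
  J5: d=40, p=11
  J6: d=41, p=8
  J4: d=59, p=12
Order: J2 → J3 → J1 → J5 → J6 → J4


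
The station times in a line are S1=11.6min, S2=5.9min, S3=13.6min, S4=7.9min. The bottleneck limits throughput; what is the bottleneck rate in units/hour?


Bottleneck = longest station time
Station times: [11.6, 5.9, 13.6, 7.9]
Max = 13.6 min
Rate = 60 / 13.6
= 4.41 units/hour (bottleneck: 13.6min)


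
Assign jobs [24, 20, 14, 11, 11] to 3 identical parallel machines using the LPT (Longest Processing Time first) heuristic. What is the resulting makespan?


Jobs (LPT sorted): [24, 20, 14, 11, 11]
Machines: 3
  J=24 → Machine 1 (load: 0+24=24)
  J=20 → Machine 2 (load: 0+20=20)
  J=14 → Machine 3 (load: 0+14=14)
  J=11 → Machine 3 (load: 14+11=25)
  J=11 → Machine 2 (load: 20+11=31)
Machine loads: [24, 31, 25]
Makespan = max = 31 time units


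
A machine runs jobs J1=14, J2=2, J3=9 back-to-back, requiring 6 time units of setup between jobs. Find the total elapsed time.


Makespan = Σ processing + (n-1) × setup
= (14 + 2 + 9) + (3-1)×6
= 25 + 12
= 37 time units


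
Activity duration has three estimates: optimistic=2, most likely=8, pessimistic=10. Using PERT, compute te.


te = (o + 4m + p) / 6
= (2 + 4×8 + 10) / 6
= (2 + 32 + 10) / 6
= 44 / 6
= 7.33


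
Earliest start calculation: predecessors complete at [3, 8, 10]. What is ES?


ES = max of all predecessor completion times
Predecessors: [3, 8, 10]
ES = max(3, 8, 10)
= 10


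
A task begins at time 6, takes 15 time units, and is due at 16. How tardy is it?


Completion = start + processing = 6 + 15 = 21
Tardiness = max(0, C - d) = max(0, 21 - 16)
= max(0, 5)
= 5


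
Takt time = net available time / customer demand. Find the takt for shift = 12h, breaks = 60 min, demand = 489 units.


Available = 12×60 - 60 = 660 min
Takt time = 660 / 489
= 1.35 min/unit


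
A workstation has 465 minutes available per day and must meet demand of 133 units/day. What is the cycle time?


Cycle time = available time / demand
= 465 / 133
= 3.50 min/unit


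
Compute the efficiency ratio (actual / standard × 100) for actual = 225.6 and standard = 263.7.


Efficiency = (actual / standard) × 100
= (225.6 / 263.7) × 100
= 85.6%


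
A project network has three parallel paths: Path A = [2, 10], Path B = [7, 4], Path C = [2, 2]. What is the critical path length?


Path A: 2 + 10 = 12
Path B: 7 + 4 = 11
Path C: 2 + 2 = 4
Critical path = longest = max(12, 11, 4)
= 12 (Path A)


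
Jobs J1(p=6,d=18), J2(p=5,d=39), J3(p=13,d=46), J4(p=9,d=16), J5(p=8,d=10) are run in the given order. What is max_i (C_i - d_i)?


Lateness per job (L = C - d):
  J1: C=6, d=18, L=-12
  J2: C=11, d=39, L=-28
  J3: C=24, d=46, L=-22
  J4: C=33, d=16, L=17
  J5: C=41, d=10, L=31
Lmax = max(-12, -28, -22, 17, 31)
= 31


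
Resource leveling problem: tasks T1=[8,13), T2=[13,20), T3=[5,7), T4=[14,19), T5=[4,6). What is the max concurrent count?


Check each time point for overlaps:
  t=5: 2 tasks active (T3, T5)
Max concurrent = 2


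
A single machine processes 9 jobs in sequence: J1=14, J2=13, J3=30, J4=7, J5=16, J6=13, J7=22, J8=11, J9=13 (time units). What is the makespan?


Sequential makespan: sum all processing times
= 14 + 13 + 30 + 7 + 16 + 13 + 22 + 11 + 13
= 139 time units


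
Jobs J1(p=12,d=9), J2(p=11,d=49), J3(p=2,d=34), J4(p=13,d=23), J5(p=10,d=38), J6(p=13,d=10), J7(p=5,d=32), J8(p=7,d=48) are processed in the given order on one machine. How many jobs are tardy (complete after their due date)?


Completion vs due date:
  J1: C=12, d=9 → TARDY
  J2: C=23, d=49 → on time
  J3: C=25, d=34 → on time
  J4: C=38, d=23 → TARDY
  J5: C=48, d=38 → TARDY
  J6: C=61, d=10 → TARDY
  J7: C=66, d=32 → TARDY
  J8: C=73, d=48 → TARDY
Tardy jobs: J1, J4, J5, J6, J7, J8
Count = 6


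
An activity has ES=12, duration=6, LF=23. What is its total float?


EF = ES + duration = 12 + 6 = 18
LS = LF - duration = 23 - 6 = 17
Total Float = LF - EF = 23 - 18
(or LS - ES = 17 - 12)
= 5


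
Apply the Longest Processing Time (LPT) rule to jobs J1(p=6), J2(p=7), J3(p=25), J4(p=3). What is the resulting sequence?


LPT: sort by longest processing time first
  J3: p=25
  J2: p=7
  J1: p=6
  J4: p=3
Order: J3 → J2 → J1 → J4


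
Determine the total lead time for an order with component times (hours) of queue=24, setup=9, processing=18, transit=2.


Lead time = queue + setup + processing + transit
= 24 + 9 + 18 + 2
= 53 hours


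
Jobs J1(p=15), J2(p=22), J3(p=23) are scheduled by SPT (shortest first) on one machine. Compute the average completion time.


SPT order: J1 → J2 → J3
Completion times:
  J1: C=15
  J2: C=37
  J3: C=60
Sum = 112, n = 3
Mean flow = 112/3
= 37.33


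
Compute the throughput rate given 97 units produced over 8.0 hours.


Throughput = units / time
= 97 / 8.0
= 12.1 units/hour


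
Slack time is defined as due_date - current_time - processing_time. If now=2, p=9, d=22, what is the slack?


Slack = due - current_time - processing
= 22 - 2 - 9
= 11


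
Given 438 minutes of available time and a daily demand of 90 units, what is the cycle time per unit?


Cycle time = available time / demand
= 438 / 90
= 4.87 min/unit


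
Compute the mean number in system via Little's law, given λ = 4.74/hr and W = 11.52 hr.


Little's law: L = λ × W
= 4.74 × 11.52
= 54.60


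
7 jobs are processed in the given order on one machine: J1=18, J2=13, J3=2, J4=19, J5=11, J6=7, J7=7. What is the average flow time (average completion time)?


Completion times:
  J1: completes at 18
  J2: completes at 31
  J3: completes at 33
  J4: completes at 52
  J5: completes at 63
  J6: completes at 70
  J7: completes at 77
Sum = 344
Average = 344/7
= 49.14


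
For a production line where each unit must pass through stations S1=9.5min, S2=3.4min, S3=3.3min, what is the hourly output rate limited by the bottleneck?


Bottleneck = longest station time
Station times: [9.5, 3.4, 3.3]
Max = 9.5 min
Rate = 60 / 9.5
= 6.32 units/hour (bottleneck: 9.5min)


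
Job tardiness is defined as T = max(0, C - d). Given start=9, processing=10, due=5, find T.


Completion = start + processing = 9 + 10 = 19
Tardiness = max(0, C - d) = max(0, 19 - 5)
= max(0, 14)
= 14


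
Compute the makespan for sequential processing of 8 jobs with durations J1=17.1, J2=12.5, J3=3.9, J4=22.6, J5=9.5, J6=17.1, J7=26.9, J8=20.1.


Sequential makespan: sum all processing times
= 17.1 + 12.5 + 3.9 + 22.6 + 9.5 + 17.1 + 26.9 + 20.1
= 129.7 time units


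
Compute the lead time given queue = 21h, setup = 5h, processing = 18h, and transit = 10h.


Lead time = queue + setup + processing + transit
= 21 + 5 + 18 + 10
= 54 hours


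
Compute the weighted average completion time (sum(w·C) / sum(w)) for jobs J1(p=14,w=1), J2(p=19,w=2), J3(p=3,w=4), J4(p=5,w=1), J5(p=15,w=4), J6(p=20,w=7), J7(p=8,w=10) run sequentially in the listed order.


Completion times:
  J1: C=14, w×C=1×14=14
  J2: C=33, w×C=2×33=66
  J3: C=36, w×C=4×36=144
  J4: C=41, w×C=1×41=41
  J5: C=56, w×C=4×56=224
  J6: C=76, w×C=7×76=532
  J7: C=84, w×C=10×84=840
Sum w×C = 1861
Sum w = 29
Weighted avg = 1861/29
= 64.17


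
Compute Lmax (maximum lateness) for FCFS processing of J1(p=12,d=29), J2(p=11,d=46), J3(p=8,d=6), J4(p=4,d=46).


Lateness per job (L = C - d):
  J1: C=12, d=29, L=-17
  J2: C=23, d=46, L=-23
  J3: C=31, d=6, L=25
  J4: C=35, d=46, L=-11
Lmax = max(-17, -23, 25, -11)
= 25


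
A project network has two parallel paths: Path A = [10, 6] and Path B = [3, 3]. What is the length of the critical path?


Path A: 10 + 6 = 16
Path B: 3 + 3 = 6
Critical path = longest = max(16, 6)
= 16 (Path A)


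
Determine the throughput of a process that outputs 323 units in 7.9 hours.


Throughput = units / time
= 323 / 7.9
= 40.9 units/hour


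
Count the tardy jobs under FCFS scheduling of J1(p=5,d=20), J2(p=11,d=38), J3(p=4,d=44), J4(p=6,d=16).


Completion vs due date:
  J1: C=5, d=20 → on time
  J2: C=16, d=38 → on time
  J3: C=20, d=44 → on time
  J4: C=26, d=16 → TARDY
Tardy jobs: J4
Count = 1


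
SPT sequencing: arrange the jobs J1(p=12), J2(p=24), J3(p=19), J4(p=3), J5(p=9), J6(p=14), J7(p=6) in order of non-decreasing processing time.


SPT: sort by shortest processing time
  J4: p=3
  J7: p=6
  J5: p=9
  J1: p=12
  J6: p=14
  J3: p=19
  J2: p=24
Order: J4 → J7 → J5 → J1 → J6 → J3 → J2


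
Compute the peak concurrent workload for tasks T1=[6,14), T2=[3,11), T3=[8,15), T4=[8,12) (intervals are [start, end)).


Check each time point for overlaps:
  t=8: 4 tasks active (T1, T2, T3, T4)
Max concurrent = 4


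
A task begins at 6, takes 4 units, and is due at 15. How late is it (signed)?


Completion = 6 + 4 = 10
Lateness = C - d = 10 - 15
= -5


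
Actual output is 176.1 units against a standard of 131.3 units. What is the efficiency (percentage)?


Efficiency = (actual / standard) × 100
= (176.1 / 131.3) × 100
= 134.1%


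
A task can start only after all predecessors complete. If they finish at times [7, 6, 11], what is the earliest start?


ES = max of all predecessor completion times
Predecessors: [7, 6, 11]
ES = max(7, 6, 11)
= 11


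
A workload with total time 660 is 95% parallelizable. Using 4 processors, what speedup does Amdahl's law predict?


Amdahl's law: T_p = T × ((1-p) + p/N)
= 660 × ((1-0.95) + 0.95/4)
= 660 × (0.05 + 0.2375)
= 660 × 0.2875
= 189.75
Speedup = 660/189.75
= 3.48×


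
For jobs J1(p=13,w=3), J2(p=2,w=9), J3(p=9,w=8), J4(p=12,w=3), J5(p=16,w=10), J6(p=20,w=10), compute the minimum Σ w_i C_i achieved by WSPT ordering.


WSPT order (by p/w): J2 → J3 → J5 → J6 → J4 → J1
  J2: C=2, w·C=9×2=18
  J3: C=11, w·C=8×11=88
  J5: C=27, w·C=10×27=270
  J6: C=47, w·C=10×47=470
  J4: C=59, w·C=3×59=177
  J1: C=72, w·C=3×72=216
Σ w·C = 1239
= 1239


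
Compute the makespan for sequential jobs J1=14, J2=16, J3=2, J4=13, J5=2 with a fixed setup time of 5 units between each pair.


Makespan = Σ processing + (n-1) × setup
= (14 + 16 + 2 + 13 + 2) + (5-1)×5
= 47 + 20
= 67 time units


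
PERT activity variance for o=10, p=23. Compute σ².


σ² = ((p - o) / 6)² = (p - o)² / 36
= (23 - 10)² / 36
= 13² / 36
= 169 / 36
= 4.6944


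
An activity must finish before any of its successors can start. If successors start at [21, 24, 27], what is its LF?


LF = min of all successor start times
Successors start at: [21, 24, 27]
LF = min(21, 24, 27)
= 21


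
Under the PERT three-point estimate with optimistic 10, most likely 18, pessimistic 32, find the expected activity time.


te = (o + 4m + p) / 6
= (10 + 4×18 + 32) / 6
= (10 + 72 + 32) / 6
= 114 / 6
= 19.00


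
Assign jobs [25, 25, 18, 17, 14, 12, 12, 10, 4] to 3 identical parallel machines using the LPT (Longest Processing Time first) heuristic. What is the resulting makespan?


Jobs (LPT sorted): [25, 25, 18, 17, 14, 12, 12, 10, 4]
Machines: 3
  J=25 → Machine 1 (load: 0+25=25)
  J=25 → Machine 2 (load: 0+25=25)
  J=18 → Machine 3 (load: 0+18=18)
  J=17 → Machine 3 (load: 18+17=35)
  J=14 → Machine 1 (load: 25+14=39)
  J=12 → Machine 2 (load: 25+12=37)
  J=12 → Machine 3 (load: 35+12=47)
  J=10 → Machine 2 (load: 37+10=47)
  J=4 → Machine 1 (load: 39+4=43)
Machine loads: [43, 47, 47]
Makespan = max = 47 time units


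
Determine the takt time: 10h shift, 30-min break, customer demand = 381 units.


Available = 10×60 - 30 = 570 min
Takt time = 570 / 381
= 1.50 min/unit


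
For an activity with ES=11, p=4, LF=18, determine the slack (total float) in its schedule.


EF = ES + duration = 11 + 4 = 15
LS = LF - duration = 18 - 4 = 14
Total Float = LF - EF = 18 - 15
(or LS - ES = 14 - 11)
= 3


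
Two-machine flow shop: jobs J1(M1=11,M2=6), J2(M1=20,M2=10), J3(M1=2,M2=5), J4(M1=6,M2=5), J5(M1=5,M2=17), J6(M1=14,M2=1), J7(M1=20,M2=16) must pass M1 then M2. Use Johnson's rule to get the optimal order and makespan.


Johnson's rule:
Group 1 (M1≤M2, sort by M1): ['J3', 'J5']
Group 2 (M1>M2, sort desc M2): ['J7', 'J2', 'J1', 'J4', 'J6']
Sequence: J3 → J5 → J7 → J2 → J1 → J4 → J6
Makespan calculation:
  J3: M1 done=2, M2 done=7
  J5: M1 done=7, M2 done=24
  J7: M1 done=27, M2 done=43
  J2: M1 done=47, M2 done=57
  J1: M1 done=58, M2 done=64
  J4: M1 done=64, M2 done=69
  J6: M1 done=78, M2 done=79
= Sequence: J3 → J5 → J7 → J2 → J1 → J4 → J6, Makespan: 79


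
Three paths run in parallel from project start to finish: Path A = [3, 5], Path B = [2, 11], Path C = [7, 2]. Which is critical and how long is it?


Path A: 3 + 5 = 8
Path B: 2 + 11 = 13
Path C: 7 + 2 = 9
Critical path = longest = max(8, 13, 9)
= 13 (Path B)


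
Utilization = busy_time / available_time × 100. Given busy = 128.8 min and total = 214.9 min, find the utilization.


Utilization = busy / total × 100
= 128.8 / 214.9 × 100
= 59.9%


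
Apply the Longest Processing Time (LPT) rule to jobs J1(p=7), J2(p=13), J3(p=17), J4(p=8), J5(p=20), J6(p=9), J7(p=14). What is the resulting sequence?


LPT: sort by longest processing time first
  J5: p=20
  J3: p=17
  J7: p=14
  J2: p=13
  J6: p=9
  J4: p=8
  J1: p=7
Order: J5 → J3 → J7 → J2 → J6 → J4 → J1


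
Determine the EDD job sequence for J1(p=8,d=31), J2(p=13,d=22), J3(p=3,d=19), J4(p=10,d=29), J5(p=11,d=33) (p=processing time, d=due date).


EDD: sort by earliest due date
  J3: d=19, p=3
  J2: d=22, p=13
  J4: d=29, p=10
  J1: d=31, p=8
  J5: d=33, p=11
Order: J3 → J2 → J4 → J1 → J5


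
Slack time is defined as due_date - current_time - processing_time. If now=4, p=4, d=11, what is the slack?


Slack = due - current_time - processing
= 11 - 4 - 4
= 3


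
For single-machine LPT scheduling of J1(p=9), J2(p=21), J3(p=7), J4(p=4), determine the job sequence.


LPT: sort by longest processing time first
  J2: p=21
  J1: p=9
  J3: p=7
  J4: p=4
Order: J2 → J1 → J3 → J4


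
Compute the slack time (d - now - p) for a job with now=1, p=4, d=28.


Slack = due - current_time - processing
= 28 - 1 - 4
= 23


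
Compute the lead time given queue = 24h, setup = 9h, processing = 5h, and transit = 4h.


Lead time = queue + setup + processing + transit
= 24 + 9 + 5 + 4
= 42 hours


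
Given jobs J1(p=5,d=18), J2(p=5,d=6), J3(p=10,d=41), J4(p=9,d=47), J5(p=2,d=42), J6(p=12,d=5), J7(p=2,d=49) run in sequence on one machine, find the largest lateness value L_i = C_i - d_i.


Lateness per job (L = C - d):
  J1: C=5, d=18, L=-13
  J2: C=10, d=6, L=4
  J3: C=20, d=41, L=-21
  J4: C=29, d=47, L=-18
  J5: C=31, d=42, L=-11
  J6: C=43, d=5, L=38
  J7: C=45, d=49, L=-4
Lmax = max(-13, 4, -21, -18, -11, 38, -4)
= 38


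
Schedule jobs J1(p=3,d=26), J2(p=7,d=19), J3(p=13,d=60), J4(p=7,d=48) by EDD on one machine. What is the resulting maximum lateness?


EDD order: J2 → J1 → J4 → J3
Completion and lateness:
  J2: C=7, d=19, L=7-19=-12
  J1: C=10, d=26, L=10-26=-16
  J4: C=17, d=48, L=17-48=-31
  J3: C=30, d=60, L=30-60=-30
Lmax = max(-12, -16, -31, -30)
= -12


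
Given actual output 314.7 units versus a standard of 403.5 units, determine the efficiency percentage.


Efficiency = (actual / standard) × 100
= (314.7 / 403.5) × 100
= 78.0%


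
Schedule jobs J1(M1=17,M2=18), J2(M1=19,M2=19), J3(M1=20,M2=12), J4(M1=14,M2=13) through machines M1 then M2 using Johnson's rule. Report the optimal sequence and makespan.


Johnson's rule:
Group 1 (M1≤M2, sort by M1): ['J1', 'J2']
Group 2 (M1>M2, sort desc M2): ['J4', 'J3']
Sequence: J1 → J2 → J4 → J3
Makespan calculation:
  J1: M1 done=17, M2 done=35
  J2: M1 done=36, M2 done=55
  J4: M1 done=50, M2 done=68
  J3: M1 done=70, M2 done=82
= Sequence: J1 → J2 → J4 → J3, Makespan: 82


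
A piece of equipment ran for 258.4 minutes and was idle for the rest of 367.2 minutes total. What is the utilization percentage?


Utilization = busy / total × 100
= 258.4 / 367.2 × 100
= 70.4%


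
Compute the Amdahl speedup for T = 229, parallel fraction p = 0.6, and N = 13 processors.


Amdahl's law: T_p = T × ((1-p) + p/N)
= 229 × ((1-0.6) + 0.6/13)
= 229 × (0.40 + 0.0462)
= 229 × 0.4462
= 102.17
Speedup = 229/102.17
= 2.24×


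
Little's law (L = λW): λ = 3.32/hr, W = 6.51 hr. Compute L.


Little's law: L = λ × W
= 3.32 × 6.51
= 21.61


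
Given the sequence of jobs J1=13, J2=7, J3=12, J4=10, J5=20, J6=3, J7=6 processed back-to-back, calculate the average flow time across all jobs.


Completion times:
  J1: completes at 13
  J2: completes at 20
  J3: completes at 32
  J4: completes at 42
  J5: completes at 62
  J6: completes at 65
  J7: completes at 71
Sum = 305
Average = 305/7
= 43.57


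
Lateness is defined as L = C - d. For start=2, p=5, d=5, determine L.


Completion = 2 + 5 = 7
Lateness = C - d = 7 - 5
= 2


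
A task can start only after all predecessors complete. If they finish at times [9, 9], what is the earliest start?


ES = max of all predecessor completion times
Predecessors: [9, 9]
ES = max(9, 9)
= 9


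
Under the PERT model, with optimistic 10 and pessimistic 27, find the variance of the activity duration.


σ² = ((p - o) / 6)² = (p - o)² / 36
= (27 - 10)² / 36
= 17² / 36
= 289 / 36
= 8.0278


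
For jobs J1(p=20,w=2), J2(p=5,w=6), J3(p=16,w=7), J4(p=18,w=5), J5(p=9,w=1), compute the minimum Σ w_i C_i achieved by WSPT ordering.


WSPT order (by p/w): J2 → J3 → J4 → J5 → J1
  J2: C=5, w·C=6×5=30
  J3: C=21, w·C=7×21=147
  J4: C=39, w·C=5×39=195
  J5: C=48, w·C=1×48=48
  J1: C=68, w·C=2×68=136
Σ w·C = 556
= 556


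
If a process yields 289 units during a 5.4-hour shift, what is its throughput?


Throughput = units / time
= 289 / 5.4
= 53.5 units/hour


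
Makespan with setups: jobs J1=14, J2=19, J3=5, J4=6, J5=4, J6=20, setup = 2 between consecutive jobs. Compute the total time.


Makespan = Σ processing + (n-1) × setup
= (14 + 19 + 5 + 6 + 4 + 20) + (6-1)×2
= 68 + 10
= 78 time units


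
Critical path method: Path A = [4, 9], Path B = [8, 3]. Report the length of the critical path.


Path A: 4 + 9 = 13
Path B: 8 + 3 = 11
Critical path = longest = max(13, 11)
= 13 (Path A)


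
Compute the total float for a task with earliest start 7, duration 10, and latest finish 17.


EF = ES + duration = 7 + 10 = 17
LS = LF - duration = 17 - 10 = 7
Total Float = LF - EF = 17 - 17
(or LS - ES = 7 - 7)
= 0


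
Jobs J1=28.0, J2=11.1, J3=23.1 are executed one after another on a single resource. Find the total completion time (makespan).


Sequential makespan: sum all processing times
= 28.0 + 11.1 + 23.1
= 62.2 time units


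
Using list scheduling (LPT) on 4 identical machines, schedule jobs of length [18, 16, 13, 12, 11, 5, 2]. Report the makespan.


Jobs (LPT sorted): [18, 16, 13, 12, 11, 5, 2]
Machines: 4
  J=18 → Machine 1 (load: 0+18=18)
  J=16 → Machine 2 (load: 0+16=16)
  J=13 → Machine 3 (load: 0+13=13)
  J=12 → Machine 4 (load: 0+12=12)
  J=11 → Machine 4 (load: 12+11=23)
  J=5 → Machine 3 (load: 13+5=18)
  J=2 → Machine 2 (load: 16+2=18)
Machine loads: [18, 18, 18, 23]
Makespan = max = 23 time units


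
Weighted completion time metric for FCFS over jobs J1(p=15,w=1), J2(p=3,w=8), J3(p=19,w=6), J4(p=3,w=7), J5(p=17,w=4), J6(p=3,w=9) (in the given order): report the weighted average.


Completion times:
  J1: C=15, w×C=1×15=15
  J2: C=18, w×C=8×18=144
  J3: C=37, w×C=6×37=222
  J4: C=40, w×C=7×40=280
  J5: C=57, w×C=4×57=228
  J6: C=60, w×C=9×60=540
Sum w×C = 1429
Sum w = 35
Weighted avg = 1429/35
= 40.83


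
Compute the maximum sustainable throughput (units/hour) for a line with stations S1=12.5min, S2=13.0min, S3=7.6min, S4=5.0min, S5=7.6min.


Bottleneck = longest station time
Station times: [12.5, 13.0, 7.6, 5.0, 7.6]
Max = 13.0 min
Rate = 60 / 13.0
= 4.62 units/hour (bottleneck: 13.0min)


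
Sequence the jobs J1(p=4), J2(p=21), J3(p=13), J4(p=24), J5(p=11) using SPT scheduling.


SPT: sort by shortest processing time
  J1: p=4
  J5: p=11
  J3: p=13
  J2: p=21
  J4: p=24
Order: J1 → J5 → J3 → J2 → J4


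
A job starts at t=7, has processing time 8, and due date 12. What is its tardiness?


Completion = start + processing = 7 + 8 = 15
Tardiness = max(0, C - d) = max(0, 15 - 12)
= max(0, 3)
= 3


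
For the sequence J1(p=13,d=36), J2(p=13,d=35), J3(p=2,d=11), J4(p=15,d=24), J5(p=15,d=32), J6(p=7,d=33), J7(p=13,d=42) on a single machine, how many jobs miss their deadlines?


Completion vs due date:
  J1: C=13, d=36 → on time
  J2: C=26, d=35 → on time
  J3: C=28, d=11 → TARDY
  J4: C=43, d=24 → TARDY
  J5: C=58, d=32 → TARDY
  J6: C=65, d=33 → TARDY
  J7: C=78, d=42 → TARDY
Tardy jobs: J3, J4, J5, J6, J7
Count = 5


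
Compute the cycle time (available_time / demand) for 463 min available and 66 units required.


Cycle time = available time / demand
= 463 / 66
= 7.02 min/unit


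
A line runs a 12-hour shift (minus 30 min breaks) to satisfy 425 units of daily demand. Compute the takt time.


Available = 12×60 - 30 = 690 min
Takt time = 690 / 425
= 1.62 min/unit


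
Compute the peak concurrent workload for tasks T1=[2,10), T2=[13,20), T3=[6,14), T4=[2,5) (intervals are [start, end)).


Check each time point for overlaps:
  t=2: 2 tasks active (T1, T4)
Max concurrent = 2


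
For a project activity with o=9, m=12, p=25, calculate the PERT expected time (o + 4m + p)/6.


te = (o + 4m + p) / 6
= (9 + 4×12 + 25) / 6
= (9 + 48 + 25) / 6
= 82 / 6
= 13.67


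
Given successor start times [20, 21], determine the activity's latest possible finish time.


LF = min of all successor start times
Successors start at: [20, 21]
LF = min(20, 21)
= 20


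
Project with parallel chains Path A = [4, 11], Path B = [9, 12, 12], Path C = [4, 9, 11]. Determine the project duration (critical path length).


Path A: 4 + 11 = 15
Path B: 9 + 12 + 12 = 33
Path C: 4 + 9 + 11 = 24
Critical path = longest = max(15, 33, 24)
= 33 (Path B)


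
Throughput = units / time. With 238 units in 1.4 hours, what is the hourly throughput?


Throughput = units / time
= 238 / 1.4
= 170.0 units/hour


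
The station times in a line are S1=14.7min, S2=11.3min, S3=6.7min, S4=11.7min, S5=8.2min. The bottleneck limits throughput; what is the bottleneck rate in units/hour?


Bottleneck = longest station time
Station times: [14.7, 11.3, 6.7, 11.7, 8.2]
Max = 14.7 min
Rate = 60 / 14.7
= 4.08 units/hour (bottleneck: 14.7min)


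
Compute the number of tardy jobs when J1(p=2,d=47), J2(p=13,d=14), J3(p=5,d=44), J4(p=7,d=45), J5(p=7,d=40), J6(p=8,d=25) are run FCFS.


Completion vs due date:
  J1: C=2, d=47 → on time
  J2: C=15, d=14 → TARDY
  J3: C=20, d=44 → on time
  J4: C=27, d=45 → on time
  J5: C=34, d=40 → on time
  J6: C=42, d=25 → TARDY
Tardy jobs: J2, J6
Count = 2


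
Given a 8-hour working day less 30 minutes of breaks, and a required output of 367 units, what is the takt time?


Available = 8×60 - 30 = 450 min
Takt time = 450 / 367
= 1.23 min/unit


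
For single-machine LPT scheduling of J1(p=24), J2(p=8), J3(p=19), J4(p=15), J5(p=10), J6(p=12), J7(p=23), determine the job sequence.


LPT: sort by longest processing time first
  J1: p=24
  J7: p=23
  J3: p=19
  J4: p=15
  J6: p=12
  J5: p=10
  J2: p=8
Order: J1 → J7 → J3 → J4 → J6 → J5 → J2
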